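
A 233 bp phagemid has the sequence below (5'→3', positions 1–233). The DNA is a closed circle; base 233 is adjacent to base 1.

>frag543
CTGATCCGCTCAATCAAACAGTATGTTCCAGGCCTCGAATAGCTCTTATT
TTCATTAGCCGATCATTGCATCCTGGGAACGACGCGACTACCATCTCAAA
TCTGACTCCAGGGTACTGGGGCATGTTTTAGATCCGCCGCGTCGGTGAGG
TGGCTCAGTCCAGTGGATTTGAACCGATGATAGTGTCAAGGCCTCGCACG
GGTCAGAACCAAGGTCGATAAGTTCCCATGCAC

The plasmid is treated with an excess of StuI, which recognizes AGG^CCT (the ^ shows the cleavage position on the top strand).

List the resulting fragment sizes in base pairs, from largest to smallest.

159, 74 bp

StuI sites (AGGCCT) start at positions 30, 189.
StuI cuts after base 3 of each site, so after positions 32, 191.
Circular molecule, 2 cuts → 2 fragments:
  33–191 → 159 bp
  192–233 then 1–32 → 42 + 32 = 74 bp
Sorted largest to smallest: 159, 74 bp.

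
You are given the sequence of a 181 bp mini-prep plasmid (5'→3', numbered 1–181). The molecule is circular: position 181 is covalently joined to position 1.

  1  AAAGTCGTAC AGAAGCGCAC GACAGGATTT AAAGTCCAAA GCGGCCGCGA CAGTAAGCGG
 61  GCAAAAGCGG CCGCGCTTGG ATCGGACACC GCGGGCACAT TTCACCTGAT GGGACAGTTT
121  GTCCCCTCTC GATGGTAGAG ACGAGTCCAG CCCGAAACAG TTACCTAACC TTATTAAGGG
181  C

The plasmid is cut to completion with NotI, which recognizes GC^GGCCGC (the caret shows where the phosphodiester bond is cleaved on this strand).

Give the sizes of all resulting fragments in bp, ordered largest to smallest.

155, 26 bp

NotI sites (GCGGCCGC) start at positions 41, 67.
NotI cuts after base 2 of each site, so after positions 42, 68.
Circular molecule, 2 cuts → 2 fragments:
  43–68 → 26 bp
  69–181 then 1–42 → 113 + 42 = 155 bp
Sorted largest to smallest: 155, 26 bp.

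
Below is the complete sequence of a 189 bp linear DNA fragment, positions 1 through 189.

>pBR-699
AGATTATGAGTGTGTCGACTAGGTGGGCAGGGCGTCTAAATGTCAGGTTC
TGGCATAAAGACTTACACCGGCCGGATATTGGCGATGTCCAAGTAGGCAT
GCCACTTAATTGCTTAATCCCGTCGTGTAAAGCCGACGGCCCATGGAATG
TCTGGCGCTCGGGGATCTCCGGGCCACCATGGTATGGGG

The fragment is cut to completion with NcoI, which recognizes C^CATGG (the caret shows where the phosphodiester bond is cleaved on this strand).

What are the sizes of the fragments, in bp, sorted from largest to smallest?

NcoI sites (CCATGG) start at positions 141, 177.
NcoI cuts after the first base of each site, so after positions 141, 177.
Linear molecule, 2 cuts → 3 fragments:
  1–141 → 141 bp
  142–177 → 36 bp
  178–189 → 12 bp
Sorted largest to smallest: 141, 36, 12 bp.

141, 36, 12 bp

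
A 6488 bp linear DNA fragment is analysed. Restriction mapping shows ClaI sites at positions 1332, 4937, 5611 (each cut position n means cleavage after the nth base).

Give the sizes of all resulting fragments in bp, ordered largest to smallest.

3605, 1332, 877, 674 bp

Linear molecule, 3 cuts → 4 fragments:
  1332 − 0 = 1332 bp
  4937 − 1332 = 3605 bp
  5611 − 4937 = 674 bp
  6488 − 5611 = 877 bp
Sorted largest to smallest: 3605, 1332, 877, 674 bp.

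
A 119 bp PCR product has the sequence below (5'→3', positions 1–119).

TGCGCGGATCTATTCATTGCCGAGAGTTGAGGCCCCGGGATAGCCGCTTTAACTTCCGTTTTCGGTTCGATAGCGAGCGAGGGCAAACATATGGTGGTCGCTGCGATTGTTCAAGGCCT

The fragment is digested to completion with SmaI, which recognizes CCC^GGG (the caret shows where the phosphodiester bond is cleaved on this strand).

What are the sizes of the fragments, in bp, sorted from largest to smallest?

83, 36 bp

The SmaI site (CCCGGG) starts at position 34.
SmaI cuts after base 3 of each site, so after position 36.
Linear molecule, 1 cut → 2 fragments:
  1–36 → 36 bp
  37–119 → 83 bp
Sorted largest to smallest: 83, 36 bp.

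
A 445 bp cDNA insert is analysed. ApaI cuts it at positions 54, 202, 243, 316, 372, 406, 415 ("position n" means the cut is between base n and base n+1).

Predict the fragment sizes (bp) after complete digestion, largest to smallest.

148, 73, 56, 54, 41, 34, 30, 9 bp

Linear molecule, 7 cuts → 8 fragments:
  54 − 0 = 54 bp
  202 − 54 = 148 bp
  243 − 202 = 41 bp
  316 − 243 = 73 bp
  372 − 316 = 56 bp
  406 − 372 = 34 bp
  415 − 406 = 9 bp
  445 − 415 = 30 bp
Sorted largest to smallest: 148, 73, 56, 54, 41, 34, 30, 9 bp.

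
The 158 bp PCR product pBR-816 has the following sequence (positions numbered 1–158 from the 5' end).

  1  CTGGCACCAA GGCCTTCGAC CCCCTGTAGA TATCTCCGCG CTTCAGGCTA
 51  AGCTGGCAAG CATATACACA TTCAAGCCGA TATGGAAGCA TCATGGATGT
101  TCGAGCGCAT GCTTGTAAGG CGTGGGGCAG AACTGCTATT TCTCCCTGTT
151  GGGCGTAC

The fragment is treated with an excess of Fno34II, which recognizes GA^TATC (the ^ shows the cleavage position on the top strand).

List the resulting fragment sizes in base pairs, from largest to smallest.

128, 30 bp

The Fno34II site (GATATC) starts at position 29.
Fno34II cuts after base 2 of each site, so after position 30.
Linear molecule, 1 cut → 2 fragments:
  1–30 → 30 bp
  31–158 → 128 bp
Sorted largest to smallest: 128, 30 bp.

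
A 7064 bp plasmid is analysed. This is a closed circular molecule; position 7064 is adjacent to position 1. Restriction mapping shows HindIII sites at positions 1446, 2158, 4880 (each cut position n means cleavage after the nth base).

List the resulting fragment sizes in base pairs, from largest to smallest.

3630, 2722, 712 bp

Circular molecule, 3 cuts → 3 fragments:
  2158 − 1446 = 712 bp
  4880 − 2158 = 2722 bp
  wrap: 7064 − 4880 + 1446 = 3630 bp
Sorted largest to smallest: 3630, 2722, 712 bp.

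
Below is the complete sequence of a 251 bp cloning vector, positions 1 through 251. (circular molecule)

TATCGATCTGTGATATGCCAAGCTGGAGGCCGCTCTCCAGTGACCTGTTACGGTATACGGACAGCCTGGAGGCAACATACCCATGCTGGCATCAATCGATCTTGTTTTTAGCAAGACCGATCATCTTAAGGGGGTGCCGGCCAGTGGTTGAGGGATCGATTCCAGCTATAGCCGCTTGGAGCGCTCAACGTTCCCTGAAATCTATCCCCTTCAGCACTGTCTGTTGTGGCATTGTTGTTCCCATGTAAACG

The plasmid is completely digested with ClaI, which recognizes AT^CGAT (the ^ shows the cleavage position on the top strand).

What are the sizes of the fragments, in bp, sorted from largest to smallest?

98, 93, 60 bp

ClaI sites (ATCGAT) start at positions 2, 95, 155.
ClaI cuts after base 2 of each site, so after positions 3, 96, 156.
Circular molecule, 3 cuts → 3 fragments:
  4–96 → 93 bp
  97–156 → 60 bp
  157–251 then 1–3 → 95 + 3 = 98 bp
Sorted largest to smallest: 98, 93, 60 bp.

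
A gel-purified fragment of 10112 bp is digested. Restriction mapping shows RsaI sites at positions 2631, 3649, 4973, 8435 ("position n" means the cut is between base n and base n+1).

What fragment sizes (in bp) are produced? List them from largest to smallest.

3462, 2631, 1677, 1324, 1018 bp

Linear molecule, 4 cuts → 5 fragments:
  2631 − 0 = 2631 bp
  3649 − 2631 = 1018 bp
  4973 − 3649 = 1324 bp
  8435 − 4973 = 3462 bp
  10112 − 8435 = 1677 bp
Sorted largest to smallest: 3462, 2631, 1677, 1324, 1018 bp.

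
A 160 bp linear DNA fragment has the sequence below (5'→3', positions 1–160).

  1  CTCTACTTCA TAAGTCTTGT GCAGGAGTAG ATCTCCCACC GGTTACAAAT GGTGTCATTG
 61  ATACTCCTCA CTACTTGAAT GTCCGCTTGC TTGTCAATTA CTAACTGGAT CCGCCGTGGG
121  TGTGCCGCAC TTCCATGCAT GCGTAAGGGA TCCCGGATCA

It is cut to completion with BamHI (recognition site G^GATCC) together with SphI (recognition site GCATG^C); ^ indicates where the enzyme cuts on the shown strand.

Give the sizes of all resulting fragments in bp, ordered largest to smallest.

107, 34, 12, 7 bp

BamHI sites (GGATCC) start at positions 107, 148.
BamHI cuts after the first base of each site, so after positions 107, 148.
The SphI site (GCATGC) starts at position 137.
SphI cuts after base 5 of each site (before the last base), so after position 141.
Combined cut positions: 107, 141, 148.
Linear molecule, 3 cuts → 4 fragments:
  1–107 → 107 bp
  108–141 → 34 bp
  142–148 → 7 bp
  149–160 → 12 bp
Sorted largest to smallest: 107, 34, 12, 7 bp.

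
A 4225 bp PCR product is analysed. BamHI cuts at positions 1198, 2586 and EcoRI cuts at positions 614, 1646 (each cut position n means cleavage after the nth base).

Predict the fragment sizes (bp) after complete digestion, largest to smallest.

1639, 940, 614, 584, 448 bp

Combined cut positions (sorted): 614, 1198, 1646, 2586.
Linear molecule, 4 cuts → 5 fragments:
  614 − 0 = 614 bp
  1198 − 614 = 584 bp
  1646 − 1198 = 448 bp
  2586 − 1646 = 940 bp
  4225 − 2586 = 1639 bp
Sorted largest to smallest: 1639, 940, 614, 584, 448 bp.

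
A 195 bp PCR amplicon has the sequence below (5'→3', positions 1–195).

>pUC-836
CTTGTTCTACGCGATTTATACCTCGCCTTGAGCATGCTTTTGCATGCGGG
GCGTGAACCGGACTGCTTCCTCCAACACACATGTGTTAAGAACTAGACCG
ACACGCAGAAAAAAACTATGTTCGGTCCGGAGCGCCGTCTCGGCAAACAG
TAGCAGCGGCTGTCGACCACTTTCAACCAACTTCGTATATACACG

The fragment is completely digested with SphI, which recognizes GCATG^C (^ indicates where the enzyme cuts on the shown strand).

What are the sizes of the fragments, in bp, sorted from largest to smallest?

149, 36, 10 bp

SphI sites (GCATGC) start at positions 32, 42.
SphI cuts after base 5 of each site (before the last base), so after positions 36, 46.
Linear molecule, 2 cuts → 3 fragments:
  1–36 → 36 bp
  37–46 → 10 bp
  47–195 → 149 bp
Sorted largest to smallest: 149, 36, 10 bp.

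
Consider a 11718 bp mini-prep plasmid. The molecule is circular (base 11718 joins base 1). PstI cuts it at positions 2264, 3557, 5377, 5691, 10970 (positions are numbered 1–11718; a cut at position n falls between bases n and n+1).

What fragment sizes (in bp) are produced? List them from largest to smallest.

5279, 3012, 1820, 1293, 314 bp

Circular molecule, 5 cuts → 5 fragments:
  3557 − 2264 = 1293 bp
  5377 − 3557 = 1820 bp
  5691 − 5377 = 314 bp
  10970 − 5691 = 5279 bp
  wrap: 11718 − 10970 + 2264 = 3012 bp
Sorted largest to smallest: 5279, 3012, 1820, 1293, 314 bp.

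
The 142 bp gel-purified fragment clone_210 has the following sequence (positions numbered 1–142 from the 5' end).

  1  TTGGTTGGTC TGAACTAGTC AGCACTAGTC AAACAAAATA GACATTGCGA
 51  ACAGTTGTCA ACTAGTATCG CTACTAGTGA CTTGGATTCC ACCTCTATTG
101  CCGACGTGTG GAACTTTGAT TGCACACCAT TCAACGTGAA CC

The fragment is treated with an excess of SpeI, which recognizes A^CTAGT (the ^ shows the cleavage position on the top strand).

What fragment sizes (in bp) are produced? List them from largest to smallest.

69, 37, 14, 12, 10 bp

SpeI sites (ACTAGT) start at positions 14, 24, 61, 73.
SpeI cuts after the first base of each site, so after positions 14, 24, 61, 73.
Linear molecule, 4 cuts → 5 fragments:
  1–14 → 14 bp
  15–24 → 10 bp
  25–61 → 37 bp
  62–73 → 12 bp
  74–142 → 69 bp
Sorted largest to smallest: 69, 37, 14, 12, 10 bp.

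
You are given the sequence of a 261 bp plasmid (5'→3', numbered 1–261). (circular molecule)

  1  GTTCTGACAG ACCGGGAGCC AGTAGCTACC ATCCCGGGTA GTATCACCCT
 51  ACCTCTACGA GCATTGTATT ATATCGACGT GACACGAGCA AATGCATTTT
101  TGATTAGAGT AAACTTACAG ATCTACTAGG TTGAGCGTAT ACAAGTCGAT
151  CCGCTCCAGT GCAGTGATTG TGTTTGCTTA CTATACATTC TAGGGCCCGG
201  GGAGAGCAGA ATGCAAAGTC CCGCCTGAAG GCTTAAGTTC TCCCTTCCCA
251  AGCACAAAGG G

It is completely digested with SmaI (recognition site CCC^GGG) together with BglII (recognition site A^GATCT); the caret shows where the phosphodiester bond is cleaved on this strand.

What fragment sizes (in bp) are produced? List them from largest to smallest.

SmaI sites (CCCGGG) start at positions 33, 196.
SmaI cuts after base 3 of each site, so after positions 35, 198.
The BglII site (AGATCT) starts at position 119.
BglII cuts after the first base of each site, so after position 119.
Combined cut positions: 35, 119, 198.
Circular molecule, 3 cuts → 3 fragments:
  36–119 → 84 bp
  120–198 → 79 bp
  199–261 then 1–35 → 63 + 35 = 98 bp
Sorted largest to smallest: 98, 84, 79 bp.

98, 84, 79 bp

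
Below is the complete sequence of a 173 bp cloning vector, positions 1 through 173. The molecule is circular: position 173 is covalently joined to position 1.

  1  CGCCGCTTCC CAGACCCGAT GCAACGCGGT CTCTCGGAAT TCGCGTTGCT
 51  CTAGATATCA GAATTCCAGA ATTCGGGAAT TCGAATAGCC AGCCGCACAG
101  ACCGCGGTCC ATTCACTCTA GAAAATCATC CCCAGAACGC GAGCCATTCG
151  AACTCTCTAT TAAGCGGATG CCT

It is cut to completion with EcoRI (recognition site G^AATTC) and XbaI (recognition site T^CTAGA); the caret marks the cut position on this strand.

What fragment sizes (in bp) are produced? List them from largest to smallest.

93, 40, 13, 11, 8, 8 bp

EcoRI sites (GAATTC) start at positions 37, 61, 69, 77.
EcoRI cuts after the first base of each site, so after positions 37, 61, 69, 77.
XbaI sites (TCTAGA) start at positions 50, 117.
XbaI cuts after the first base of each site, so after positions 50, 117.
Combined cut positions: 37, 50, 61, 69, 77, 117.
Circular molecule, 6 cuts → 6 fragments:
  38–50 → 13 bp
  51–61 → 11 bp
  62–69 → 8 bp
  70–77 → 8 bp
  78–117 → 40 bp
  118–173 then 1–37 → 56 + 37 = 93 bp
Sorted largest to smallest: 93, 40, 13, 11, 8, 8 bp.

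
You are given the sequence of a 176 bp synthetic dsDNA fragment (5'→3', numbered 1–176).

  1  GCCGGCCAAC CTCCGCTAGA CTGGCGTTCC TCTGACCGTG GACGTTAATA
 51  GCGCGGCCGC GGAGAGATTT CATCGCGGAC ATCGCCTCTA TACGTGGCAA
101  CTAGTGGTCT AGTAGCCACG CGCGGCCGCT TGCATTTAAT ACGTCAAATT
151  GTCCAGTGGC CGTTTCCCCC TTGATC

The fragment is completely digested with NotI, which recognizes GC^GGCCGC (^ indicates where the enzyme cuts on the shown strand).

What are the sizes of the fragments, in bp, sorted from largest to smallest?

69, 54, 53 bp

NotI sites (GCGGCCGC) start at positions 53, 122.
NotI cuts after base 2 of each site, so after positions 54, 123.
Linear molecule, 2 cuts → 3 fragments:
  1–54 → 54 bp
  55–123 → 69 bp
  124–176 → 53 bp
Sorted largest to smallest: 69, 54, 53 bp.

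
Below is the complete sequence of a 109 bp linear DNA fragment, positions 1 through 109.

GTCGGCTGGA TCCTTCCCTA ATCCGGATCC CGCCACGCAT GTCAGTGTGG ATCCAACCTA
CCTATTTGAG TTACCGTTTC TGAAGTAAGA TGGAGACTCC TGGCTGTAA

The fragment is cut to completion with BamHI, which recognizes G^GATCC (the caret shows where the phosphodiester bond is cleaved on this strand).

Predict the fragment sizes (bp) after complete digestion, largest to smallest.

60, 24, 17, 8 bp

BamHI sites (GGATCC) start at positions 8, 25, 49.
BamHI cuts after the first base of each site, so after positions 8, 25, 49.
Linear molecule, 3 cuts → 4 fragments:
  1–8 → 8 bp
  9–25 → 17 bp
  26–49 → 24 bp
  50–109 → 60 bp
Sorted largest to smallest: 60, 24, 17, 8 bp.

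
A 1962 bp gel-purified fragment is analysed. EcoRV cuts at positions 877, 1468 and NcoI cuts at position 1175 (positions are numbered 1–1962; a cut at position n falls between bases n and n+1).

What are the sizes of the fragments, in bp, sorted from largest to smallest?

Combined cut positions (sorted): 877, 1175, 1468.
Linear molecule, 3 cuts → 4 fragments:
  877 − 0 = 877 bp
  1175 − 877 = 298 bp
  1468 − 1175 = 293 bp
  1962 − 1468 = 494 bp
Sorted largest to smallest: 877, 494, 298, 293 bp.

877, 494, 298, 293 bp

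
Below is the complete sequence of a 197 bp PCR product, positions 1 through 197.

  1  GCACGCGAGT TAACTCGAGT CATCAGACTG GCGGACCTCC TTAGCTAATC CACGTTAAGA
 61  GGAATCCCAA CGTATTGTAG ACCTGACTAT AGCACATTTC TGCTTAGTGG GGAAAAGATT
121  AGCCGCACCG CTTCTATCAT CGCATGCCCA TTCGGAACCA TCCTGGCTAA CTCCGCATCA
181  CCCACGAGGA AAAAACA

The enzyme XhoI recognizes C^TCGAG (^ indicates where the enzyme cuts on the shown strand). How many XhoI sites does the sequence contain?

1

CTCGAG occurs starting at position 14.
XhoI cuts at 1 site.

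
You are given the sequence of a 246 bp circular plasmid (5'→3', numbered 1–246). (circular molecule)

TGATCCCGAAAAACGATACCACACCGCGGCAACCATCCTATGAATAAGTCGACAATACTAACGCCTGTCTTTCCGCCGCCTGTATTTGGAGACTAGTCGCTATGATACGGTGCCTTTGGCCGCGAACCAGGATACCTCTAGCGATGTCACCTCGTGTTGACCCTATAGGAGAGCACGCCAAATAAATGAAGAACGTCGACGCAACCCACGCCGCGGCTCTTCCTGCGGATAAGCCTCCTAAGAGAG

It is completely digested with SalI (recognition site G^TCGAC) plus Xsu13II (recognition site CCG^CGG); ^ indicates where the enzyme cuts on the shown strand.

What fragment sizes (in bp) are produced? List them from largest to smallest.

147, 59, 22, 18 bp

SalI sites (GTCGAC) start at positions 48, 195.
SalI cuts after the first base of each site, so after positions 48, 195.
Xsu13II sites (CCGCGG) start at positions 24, 211.
Xsu13II cuts after base 3 of each site, so after positions 26, 213.
Combined cut positions: 26, 48, 195, 213.
Circular molecule, 4 cuts → 4 fragments:
  27–48 → 22 bp
  49–195 → 147 bp
  196–213 → 18 bp
  214–246 then 1–26 → 33 + 26 = 59 bp
Sorted largest to smallest: 147, 59, 22, 18 bp.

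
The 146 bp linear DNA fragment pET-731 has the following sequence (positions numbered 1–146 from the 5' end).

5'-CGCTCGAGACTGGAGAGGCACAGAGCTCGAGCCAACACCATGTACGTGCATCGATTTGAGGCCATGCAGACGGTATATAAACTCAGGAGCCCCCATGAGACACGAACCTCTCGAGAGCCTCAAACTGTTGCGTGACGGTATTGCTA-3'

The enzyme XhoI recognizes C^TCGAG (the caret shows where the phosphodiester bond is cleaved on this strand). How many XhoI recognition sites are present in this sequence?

CTCGAG occurs starting at positions 3, 26, 110.
XhoI cuts at 3 sites.

3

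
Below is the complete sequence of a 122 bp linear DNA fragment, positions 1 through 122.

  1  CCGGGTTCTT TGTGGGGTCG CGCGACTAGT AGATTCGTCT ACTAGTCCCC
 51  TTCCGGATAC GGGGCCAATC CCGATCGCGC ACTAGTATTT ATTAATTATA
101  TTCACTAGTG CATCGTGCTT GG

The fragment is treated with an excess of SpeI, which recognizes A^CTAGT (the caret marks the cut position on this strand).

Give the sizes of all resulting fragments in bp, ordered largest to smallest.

40, 25, 23, 18, 16 bp

SpeI sites (ACTAGT) start at positions 25, 41, 81, 104.
SpeI cuts after the first base of each site, so after positions 25, 41, 81, 104.
Linear molecule, 4 cuts → 5 fragments:
  1–25 → 25 bp
  26–41 → 16 bp
  42–81 → 40 bp
  82–104 → 23 bp
  105–122 → 18 bp
Sorted largest to smallest: 40, 25, 23, 18, 16 bp.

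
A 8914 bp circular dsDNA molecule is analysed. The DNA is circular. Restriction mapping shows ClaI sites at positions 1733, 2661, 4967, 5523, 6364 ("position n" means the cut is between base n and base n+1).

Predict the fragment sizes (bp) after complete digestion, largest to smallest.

4283, 2306, 928, 841, 556 bp

Circular molecule, 5 cuts → 5 fragments:
  2661 − 1733 = 928 bp
  4967 − 2661 = 2306 bp
  5523 − 4967 = 556 bp
  6364 − 5523 = 841 bp
  wrap: 8914 − 6364 + 1733 = 4283 bp
Sorted largest to smallest: 4283, 2306, 928, 841, 556 bp.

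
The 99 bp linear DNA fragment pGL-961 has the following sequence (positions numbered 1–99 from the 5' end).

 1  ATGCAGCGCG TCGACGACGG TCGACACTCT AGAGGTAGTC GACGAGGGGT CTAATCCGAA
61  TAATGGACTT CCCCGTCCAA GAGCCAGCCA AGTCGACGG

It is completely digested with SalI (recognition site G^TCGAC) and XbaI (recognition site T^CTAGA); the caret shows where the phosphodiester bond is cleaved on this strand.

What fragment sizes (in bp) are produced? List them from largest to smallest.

54, 10, 10, 10, 8, 7 bp

SalI sites (GTCGAC) start at positions 10, 20, 38, 92.
SalI cuts after the first base of each site, so after positions 10, 20, 38, 92.
The XbaI site (TCTAGA) starts at position 28.
XbaI cuts after the first base of each site, so after position 28.
Combined cut positions: 10, 20, 28, 38, 92.
Linear molecule, 5 cuts → 6 fragments:
  1–10 → 10 bp
  11–20 → 10 bp
  21–28 → 8 bp
  29–38 → 10 bp
  39–92 → 54 bp
  93–99 → 7 bp
Sorted largest to smallest: 54, 10, 10, 10, 8, 7 bp.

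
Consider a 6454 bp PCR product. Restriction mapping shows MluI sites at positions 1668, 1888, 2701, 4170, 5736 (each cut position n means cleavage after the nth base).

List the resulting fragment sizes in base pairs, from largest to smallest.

Linear molecule, 5 cuts → 6 fragments:
  1668 − 0 = 1668 bp
  1888 − 1668 = 220 bp
  2701 − 1888 = 813 bp
  4170 − 2701 = 1469 bp
  5736 − 4170 = 1566 bp
  6454 − 5736 = 718 bp
Sorted largest to smallest: 1668, 1566, 1469, 813, 718, 220 bp.

1668, 1566, 1469, 813, 718, 220 bp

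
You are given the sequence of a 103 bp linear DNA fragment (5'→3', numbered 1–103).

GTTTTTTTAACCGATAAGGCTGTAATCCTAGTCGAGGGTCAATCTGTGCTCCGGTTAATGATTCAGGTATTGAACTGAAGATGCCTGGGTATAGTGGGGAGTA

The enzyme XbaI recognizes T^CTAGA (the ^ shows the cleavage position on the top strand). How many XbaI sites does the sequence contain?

No occurrence of TCTAGA is present in the sequence.
XbaI does not cut: 0 sites.

0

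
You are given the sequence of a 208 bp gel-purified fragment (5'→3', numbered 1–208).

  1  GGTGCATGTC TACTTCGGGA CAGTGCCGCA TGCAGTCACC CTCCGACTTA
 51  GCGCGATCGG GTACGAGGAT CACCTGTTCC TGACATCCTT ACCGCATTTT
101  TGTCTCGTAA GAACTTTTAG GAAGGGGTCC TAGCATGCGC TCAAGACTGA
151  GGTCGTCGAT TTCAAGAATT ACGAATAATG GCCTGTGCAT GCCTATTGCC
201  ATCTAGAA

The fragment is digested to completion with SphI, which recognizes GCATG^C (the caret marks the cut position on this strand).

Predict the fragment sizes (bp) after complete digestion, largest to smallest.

105, 54, 32, 17 bp

SphI sites (GCATGC) start at positions 28, 133, 187.
SphI cuts after base 5 of each site (before the last base), so after positions 32, 137, 191.
Linear molecule, 3 cuts → 4 fragments:
  1–32 → 32 bp
  33–137 → 105 bp
  138–191 → 54 bp
  192–208 → 17 bp
Sorted largest to smallest: 105, 54, 32, 17 bp.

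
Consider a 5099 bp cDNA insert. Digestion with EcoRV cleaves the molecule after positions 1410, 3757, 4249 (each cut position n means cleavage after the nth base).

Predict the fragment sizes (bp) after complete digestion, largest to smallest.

2347, 1410, 850, 492 bp

Linear molecule, 3 cuts → 4 fragments:
  1410 − 0 = 1410 bp
  3757 − 1410 = 2347 bp
  4249 − 3757 = 492 bp
  5099 − 4249 = 850 bp
Sorted largest to smallest: 2347, 1410, 850, 492 bp.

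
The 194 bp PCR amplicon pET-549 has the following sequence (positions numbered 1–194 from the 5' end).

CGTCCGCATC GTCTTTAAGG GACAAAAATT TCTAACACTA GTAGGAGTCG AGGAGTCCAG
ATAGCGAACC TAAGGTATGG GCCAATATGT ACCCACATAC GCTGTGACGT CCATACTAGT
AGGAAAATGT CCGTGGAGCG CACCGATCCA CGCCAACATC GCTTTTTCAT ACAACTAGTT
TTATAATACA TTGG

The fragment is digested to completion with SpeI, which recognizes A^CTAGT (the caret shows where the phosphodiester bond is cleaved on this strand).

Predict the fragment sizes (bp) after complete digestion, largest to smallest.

78, 59, 37, 20 bp

SpeI sites (ACTAGT) start at positions 37, 115, 174.
SpeI cuts after the first base of each site, so after positions 37, 115, 174.
Linear molecule, 3 cuts → 4 fragments:
  1–37 → 37 bp
  38–115 → 78 bp
  116–174 → 59 bp
  175–194 → 20 bp
Sorted largest to smallest: 78, 59, 37, 20 bp.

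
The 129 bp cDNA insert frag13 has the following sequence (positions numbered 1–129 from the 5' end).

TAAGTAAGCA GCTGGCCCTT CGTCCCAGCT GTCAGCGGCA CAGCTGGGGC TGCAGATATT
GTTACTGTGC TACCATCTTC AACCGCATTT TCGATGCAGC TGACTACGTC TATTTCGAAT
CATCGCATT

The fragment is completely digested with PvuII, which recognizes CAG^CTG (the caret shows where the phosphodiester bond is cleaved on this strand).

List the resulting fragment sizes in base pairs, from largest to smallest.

56, 30, 17, 15, 11 bp

PvuII sites (CAGCTG) start at positions 9, 26, 41, 97.
PvuII cuts after base 3 of each site, so after positions 11, 28, 43, 99.
Linear molecule, 4 cuts → 5 fragments:
  1–11 → 11 bp
  12–28 → 17 bp
  29–43 → 15 bp
  44–99 → 56 bp
  100–129 → 30 bp
Sorted largest to smallest: 56, 30, 17, 15, 11 bp.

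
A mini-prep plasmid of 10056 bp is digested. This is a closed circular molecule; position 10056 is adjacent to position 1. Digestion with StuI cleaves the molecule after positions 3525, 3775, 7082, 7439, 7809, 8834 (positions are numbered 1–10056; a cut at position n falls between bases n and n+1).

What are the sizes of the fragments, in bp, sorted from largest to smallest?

4747, 3307, 1025, 370, 357, 250 bp

Circular molecule, 6 cuts → 6 fragments:
  3775 − 3525 = 250 bp
  7082 − 3775 = 3307 bp
  7439 − 7082 = 357 bp
  7809 − 7439 = 370 bp
  8834 − 7809 = 1025 bp
  wrap: 10056 − 8834 + 3525 = 4747 bp
Sorted largest to smallest: 4747, 3307, 1025, 370, 357, 250 bp.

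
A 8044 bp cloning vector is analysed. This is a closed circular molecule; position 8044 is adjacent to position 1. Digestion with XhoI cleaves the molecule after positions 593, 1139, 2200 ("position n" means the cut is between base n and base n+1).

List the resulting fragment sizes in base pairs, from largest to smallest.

Circular molecule, 3 cuts → 3 fragments:
  1139 − 593 = 546 bp
  2200 − 1139 = 1061 bp
  wrap: 8044 − 2200 + 593 = 6437 bp
Sorted largest to smallest: 6437, 1061, 546 bp.

6437, 1061, 546 bp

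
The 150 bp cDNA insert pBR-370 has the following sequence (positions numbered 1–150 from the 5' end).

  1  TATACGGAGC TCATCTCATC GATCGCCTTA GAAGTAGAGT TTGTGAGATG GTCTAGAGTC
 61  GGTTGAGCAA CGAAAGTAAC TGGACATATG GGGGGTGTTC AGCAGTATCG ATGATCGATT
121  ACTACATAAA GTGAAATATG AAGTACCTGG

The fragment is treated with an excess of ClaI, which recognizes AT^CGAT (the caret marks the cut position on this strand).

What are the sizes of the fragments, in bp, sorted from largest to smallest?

ClaI sites (ATCGAT) start at positions 18, 107, 114.
ClaI cuts after base 2 of each site, so after positions 19, 108, 115.
Linear molecule, 3 cuts → 4 fragments:
  1–19 → 19 bp
  20–108 → 89 bp
  109–115 → 7 bp
  116–150 → 35 bp
Sorted largest to smallest: 89, 35, 19, 7 bp.

89, 35, 19, 7 bp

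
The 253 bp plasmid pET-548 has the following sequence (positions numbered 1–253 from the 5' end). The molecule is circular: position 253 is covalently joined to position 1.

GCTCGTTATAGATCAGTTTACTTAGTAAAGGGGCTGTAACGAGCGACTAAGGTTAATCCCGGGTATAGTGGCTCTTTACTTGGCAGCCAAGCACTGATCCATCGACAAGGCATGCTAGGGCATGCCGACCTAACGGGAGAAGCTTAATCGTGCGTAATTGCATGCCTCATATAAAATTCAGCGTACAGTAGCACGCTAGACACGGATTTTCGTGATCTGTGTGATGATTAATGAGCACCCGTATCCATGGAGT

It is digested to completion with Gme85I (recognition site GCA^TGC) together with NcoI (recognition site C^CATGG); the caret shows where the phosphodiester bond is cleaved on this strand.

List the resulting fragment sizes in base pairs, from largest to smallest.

120, 83, 40, 10 bp

Gme85I sites (GCATGC) start at positions 110, 120, 160.
Gme85I cuts after base 3 of each site, so after positions 112, 122, 162.
The NcoI site (CCATGG) starts at position 245.
NcoI cuts after the first base of each site, so after position 245.
Combined cut positions: 112, 122, 162, 245.
Circular molecule, 4 cuts → 4 fragments:
  113–122 → 10 bp
  123–162 → 40 bp
  163–245 → 83 bp
  246–253 then 1–112 → 8 + 112 = 120 bp
Sorted largest to smallest: 120, 83, 40, 10 bp.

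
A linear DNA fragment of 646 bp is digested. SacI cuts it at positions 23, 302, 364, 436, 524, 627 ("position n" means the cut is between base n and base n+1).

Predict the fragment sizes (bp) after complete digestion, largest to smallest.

279, 103, 88, 72, 62, 23, 19 bp

Linear molecule, 6 cuts → 7 fragments:
  23 − 0 = 23 bp
  302 − 23 = 279 bp
  364 − 302 = 62 bp
  436 − 364 = 72 bp
  524 − 436 = 88 bp
  627 − 524 = 103 bp
  646 − 627 = 19 bp
Sorted largest to smallest: 279, 103, 88, 72, 62, 23, 19 bp.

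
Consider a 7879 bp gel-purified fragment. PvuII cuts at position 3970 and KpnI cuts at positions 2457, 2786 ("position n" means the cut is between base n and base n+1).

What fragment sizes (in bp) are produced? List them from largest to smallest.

3909, 2457, 1184, 329 bp

Combined cut positions (sorted): 2457, 2786, 3970.
Linear molecule, 3 cuts → 4 fragments:
  2457 − 0 = 2457 bp
  2786 − 2457 = 329 bp
  3970 − 2786 = 1184 bp
  7879 − 3970 = 3909 bp
Sorted largest to smallest: 3909, 2457, 1184, 329 bp.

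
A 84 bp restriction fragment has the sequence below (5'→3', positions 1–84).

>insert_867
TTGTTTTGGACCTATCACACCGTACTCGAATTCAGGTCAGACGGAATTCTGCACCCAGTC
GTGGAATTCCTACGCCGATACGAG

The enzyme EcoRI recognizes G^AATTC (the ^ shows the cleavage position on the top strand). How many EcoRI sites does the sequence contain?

3

GAATTC occurs starting at positions 28, 44, 64.
EcoRI cuts at 3 sites.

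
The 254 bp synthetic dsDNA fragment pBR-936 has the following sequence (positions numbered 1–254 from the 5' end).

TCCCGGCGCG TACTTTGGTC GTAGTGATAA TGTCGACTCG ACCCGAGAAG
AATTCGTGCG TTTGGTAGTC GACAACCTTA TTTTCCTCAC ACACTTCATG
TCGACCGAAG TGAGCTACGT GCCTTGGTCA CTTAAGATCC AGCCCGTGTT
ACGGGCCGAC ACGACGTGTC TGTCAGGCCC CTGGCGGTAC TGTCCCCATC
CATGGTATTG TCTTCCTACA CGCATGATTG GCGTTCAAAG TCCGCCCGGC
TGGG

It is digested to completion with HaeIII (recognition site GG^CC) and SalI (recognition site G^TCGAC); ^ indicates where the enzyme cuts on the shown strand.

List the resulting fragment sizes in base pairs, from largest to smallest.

77, 55, 36, 32, 32, 22 bp

HaeIII sites (GGCC) start at positions 154, 176.
HaeIII cuts after base 2 of each site, so after positions 155, 177.
SalI sites (GTCGAC) start at positions 32, 68, 100.
SalI cuts after the first base of each site, so after positions 32, 68, 100.
Combined cut positions: 32, 68, 100, 155, 177.
Linear molecule, 5 cuts → 6 fragments:
  1–32 → 32 bp
  33–68 → 36 bp
  69–100 → 32 bp
  101–155 → 55 bp
  156–177 → 22 bp
  178–254 → 77 bp
Sorted largest to smallest: 77, 55, 36, 32, 32, 22 bp.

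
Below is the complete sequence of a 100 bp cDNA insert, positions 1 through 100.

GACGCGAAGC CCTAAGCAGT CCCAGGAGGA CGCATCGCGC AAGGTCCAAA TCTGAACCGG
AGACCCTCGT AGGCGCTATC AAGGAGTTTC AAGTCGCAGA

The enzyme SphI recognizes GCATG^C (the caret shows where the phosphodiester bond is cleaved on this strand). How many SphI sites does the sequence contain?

No occurrence of GCATGC is present in the sequence.
SphI does not cut: 0 sites.

0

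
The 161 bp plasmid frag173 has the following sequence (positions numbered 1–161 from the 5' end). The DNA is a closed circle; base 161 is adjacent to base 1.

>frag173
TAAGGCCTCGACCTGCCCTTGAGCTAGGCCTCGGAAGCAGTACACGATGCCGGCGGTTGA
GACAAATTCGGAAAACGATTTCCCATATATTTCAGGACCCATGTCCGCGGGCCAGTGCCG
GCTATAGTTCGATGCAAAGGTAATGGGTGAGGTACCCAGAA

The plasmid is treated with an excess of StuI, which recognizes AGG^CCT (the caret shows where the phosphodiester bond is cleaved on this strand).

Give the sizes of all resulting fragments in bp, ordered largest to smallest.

138, 23 bp

StuI sites (AGGCCT) start at positions 3, 26.
StuI cuts after base 3 of each site, so after positions 5, 28.
Circular molecule, 2 cuts → 2 fragments:
  6–28 → 23 bp
  29–161 then 1–5 → 133 + 5 = 138 bp
Sorted largest to smallest: 138, 23 bp.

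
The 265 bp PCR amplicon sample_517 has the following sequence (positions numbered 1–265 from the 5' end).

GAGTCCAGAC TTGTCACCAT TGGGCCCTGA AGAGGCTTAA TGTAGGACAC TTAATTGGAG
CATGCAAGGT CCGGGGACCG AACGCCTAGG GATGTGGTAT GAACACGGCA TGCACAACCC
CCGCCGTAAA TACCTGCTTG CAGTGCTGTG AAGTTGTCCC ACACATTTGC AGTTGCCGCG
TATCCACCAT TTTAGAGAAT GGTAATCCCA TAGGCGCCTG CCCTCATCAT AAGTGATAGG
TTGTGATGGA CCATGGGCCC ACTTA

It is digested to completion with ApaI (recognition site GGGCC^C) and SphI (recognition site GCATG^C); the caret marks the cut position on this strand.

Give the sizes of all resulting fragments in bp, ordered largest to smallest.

ApaI sites (GGGCCC) start at positions 22, 255.
ApaI cuts after base 5 of each site (before the last base), so after positions 26, 259.
SphI sites (GCATGC) start at positions 60, 108.
SphI cuts after base 5 of each site (before the last base), so after positions 64, 112.
Combined cut positions: 26, 64, 112, 259.
Linear molecule, 4 cuts → 5 fragments:
  1–26 → 26 bp
  27–64 → 38 bp
  65–112 → 48 bp
  113–259 → 147 bp
  260–265 → 6 bp
Sorted largest to smallest: 147, 48, 38, 26, 6 bp.

147, 48, 38, 26, 6 bp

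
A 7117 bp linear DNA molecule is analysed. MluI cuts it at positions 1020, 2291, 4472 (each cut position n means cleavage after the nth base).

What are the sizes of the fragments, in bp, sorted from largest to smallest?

2645, 2181, 1271, 1020 bp

Linear molecule, 3 cuts → 4 fragments:
  1020 − 0 = 1020 bp
  2291 − 1020 = 1271 bp
  4472 − 2291 = 2181 bp
  7117 − 4472 = 2645 bp
Sorted largest to smallest: 2645, 2181, 1271, 1020 bp.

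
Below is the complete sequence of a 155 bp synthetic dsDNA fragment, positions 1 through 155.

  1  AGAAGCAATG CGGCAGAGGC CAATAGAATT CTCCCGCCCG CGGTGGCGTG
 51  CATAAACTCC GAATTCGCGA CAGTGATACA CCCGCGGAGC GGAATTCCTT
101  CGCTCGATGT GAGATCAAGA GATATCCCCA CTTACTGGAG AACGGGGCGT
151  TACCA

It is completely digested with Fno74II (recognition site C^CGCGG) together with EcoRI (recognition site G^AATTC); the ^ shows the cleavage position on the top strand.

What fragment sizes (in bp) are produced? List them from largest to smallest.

Fno74II sites (CCGCGG) start at positions 38, 82.
Fno74II cuts after the first base of each site, so after positions 38, 82.
EcoRI sites (GAATTC) start at positions 26, 61, 92.
EcoRI cuts after the first base of each site, so after positions 26, 61, 92.
Combined cut positions: 26, 38, 61, 82, 92.
Linear molecule, 5 cuts → 6 fragments:
  1–26 → 26 bp
  27–38 → 12 bp
  39–61 → 23 bp
  62–82 → 21 bp
  83–92 → 10 bp
  93–155 → 63 bp
Sorted largest to smallest: 63, 26, 23, 21, 12, 10 bp.

63, 26, 23, 21, 12, 10 bp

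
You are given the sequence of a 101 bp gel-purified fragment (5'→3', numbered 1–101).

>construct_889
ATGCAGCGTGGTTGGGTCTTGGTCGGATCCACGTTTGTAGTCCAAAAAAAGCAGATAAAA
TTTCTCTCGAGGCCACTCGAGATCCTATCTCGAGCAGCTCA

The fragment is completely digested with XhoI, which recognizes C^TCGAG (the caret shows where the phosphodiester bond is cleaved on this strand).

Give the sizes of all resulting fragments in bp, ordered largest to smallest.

XhoI sites (CTCGAG) start at positions 66, 76, 89.
XhoI cuts after the first base of each site, so after positions 66, 76, 89.
Linear molecule, 3 cuts → 4 fragments:
  1–66 → 66 bp
  67–76 → 10 bp
  77–89 → 13 bp
  90–101 → 12 bp
Sorted largest to smallest: 66, 13, 12, 10 bp.

66, 13, 12, 10 bp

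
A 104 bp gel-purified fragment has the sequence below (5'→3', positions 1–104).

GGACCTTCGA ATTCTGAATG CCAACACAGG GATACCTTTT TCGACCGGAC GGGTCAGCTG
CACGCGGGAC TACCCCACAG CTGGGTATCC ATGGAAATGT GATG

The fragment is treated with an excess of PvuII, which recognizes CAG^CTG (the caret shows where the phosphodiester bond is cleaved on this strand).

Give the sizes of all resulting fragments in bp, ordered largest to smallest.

57, 24, 23 bp

PvuII sites (CAGCTG) start at positions 55, 78.
PvuII cuts after base 3 of each site, so after positions 57, 80.
Linear molecule, 2 cuts → 3 fragments:
  1–57 → 57 bp
  58–80 → 23 bp
  81–104 → 24 bp
Sorted largest to smallest: 57, 24, 23 bp.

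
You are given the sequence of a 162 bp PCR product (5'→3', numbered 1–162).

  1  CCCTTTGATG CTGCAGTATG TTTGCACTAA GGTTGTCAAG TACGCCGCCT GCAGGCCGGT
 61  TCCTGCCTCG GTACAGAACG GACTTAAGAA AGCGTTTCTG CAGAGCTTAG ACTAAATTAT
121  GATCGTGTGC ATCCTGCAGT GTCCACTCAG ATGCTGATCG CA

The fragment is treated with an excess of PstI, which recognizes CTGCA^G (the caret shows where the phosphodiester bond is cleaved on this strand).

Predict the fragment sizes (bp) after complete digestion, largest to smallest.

PstI sites (CTGCAG) start at positions 11, 49, 98, 134.
PstI cuts after base 5 of each site (before the last base), so after positions 15, 53, 102, 138.
Linear molecule, 4 cuts → 5 fragments:
  1–15 → 15 bp
  16–53 → 38 bp
  54–102 → 49 bp
  103–138 → 36 bp
  139–162 → 24 bp
Sorted largest to smallest: 49, 38, 36, 24, 15 bp.

49, 38, 36, 24, 15 bp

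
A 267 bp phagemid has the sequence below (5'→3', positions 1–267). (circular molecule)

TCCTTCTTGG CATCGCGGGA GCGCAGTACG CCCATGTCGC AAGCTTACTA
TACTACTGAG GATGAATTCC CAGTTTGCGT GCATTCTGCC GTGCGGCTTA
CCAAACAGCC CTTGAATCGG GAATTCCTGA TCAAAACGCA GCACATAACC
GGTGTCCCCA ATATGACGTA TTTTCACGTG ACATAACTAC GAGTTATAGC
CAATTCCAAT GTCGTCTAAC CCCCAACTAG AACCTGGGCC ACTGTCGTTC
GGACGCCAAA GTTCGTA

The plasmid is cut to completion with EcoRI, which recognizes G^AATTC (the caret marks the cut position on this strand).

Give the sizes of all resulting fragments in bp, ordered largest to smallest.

EcoRI sites (GAATTC) start at positions 64, 121.
EcoRI cuts after the first base of each site, so after positions 64, 121.
Circular molecule, 2 cuts → 2 fragments:
  65–121 → 57 bp
  122–267 then 1–64 → 146 + 64 = 210 bp
Sorted largest to smallest: 210, 57 bp.

210, 57 bp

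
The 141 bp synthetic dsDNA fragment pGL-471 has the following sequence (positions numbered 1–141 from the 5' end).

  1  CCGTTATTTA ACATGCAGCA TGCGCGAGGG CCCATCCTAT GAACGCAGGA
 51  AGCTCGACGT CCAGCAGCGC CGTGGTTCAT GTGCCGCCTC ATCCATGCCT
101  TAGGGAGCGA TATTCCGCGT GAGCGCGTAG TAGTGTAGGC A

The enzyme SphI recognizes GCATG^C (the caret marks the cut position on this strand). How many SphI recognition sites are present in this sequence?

1

GCATGC occurs starting at position 18.
SphI cuts at 1 site.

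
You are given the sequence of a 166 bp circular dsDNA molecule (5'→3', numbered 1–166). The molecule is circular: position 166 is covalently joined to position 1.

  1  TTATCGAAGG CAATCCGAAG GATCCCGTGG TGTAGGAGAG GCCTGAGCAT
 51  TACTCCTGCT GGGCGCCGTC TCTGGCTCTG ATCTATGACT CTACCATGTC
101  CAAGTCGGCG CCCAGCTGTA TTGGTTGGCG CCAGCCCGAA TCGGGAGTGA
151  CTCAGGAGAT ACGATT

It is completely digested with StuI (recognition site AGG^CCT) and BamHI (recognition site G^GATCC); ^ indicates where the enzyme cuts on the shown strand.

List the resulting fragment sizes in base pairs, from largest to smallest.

145, 21 bp

The StuI site (AGGCCT) starts at position 39.
StuI cuts after base 3 of each site, so after position 41.
The BamHI site (GGATCC) starts at position 20.
BamHI cuts after the first base of each site, so after position 20.
Combined cut positions: 20, 41.
Circular molecule, 2 cuts → 2 fragments:
  21–41 → 21 bp
  42–166 then 1–20 → 125 + 20 = 145 bp
Sorted largest to smallest: 145, 21 bp.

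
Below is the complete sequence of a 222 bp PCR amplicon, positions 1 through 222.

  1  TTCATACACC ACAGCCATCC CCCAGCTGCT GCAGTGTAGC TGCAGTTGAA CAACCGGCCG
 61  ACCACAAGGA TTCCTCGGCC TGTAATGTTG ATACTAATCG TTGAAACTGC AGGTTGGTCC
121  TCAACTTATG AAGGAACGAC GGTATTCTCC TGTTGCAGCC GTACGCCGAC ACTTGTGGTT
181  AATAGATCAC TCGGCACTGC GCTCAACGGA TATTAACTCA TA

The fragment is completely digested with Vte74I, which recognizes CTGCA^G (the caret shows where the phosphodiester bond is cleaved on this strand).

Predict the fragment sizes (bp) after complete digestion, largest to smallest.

111, 67, 33, 11 bp

Vte74I sites (CTGCAG) start at positions 29, 40, 107.
Vte74I cuts after base 5 of each site (before the last base), so after positions 33, 44, 111.
Linear molecule, 3 cuts → 4 fragments:
  1–33 → 33 bp
  34–44 → 11 bp
  45–111 → 67 bp
  112–222 → 111 bp
Sorted largest to smallest: 111, 67, 33, 11 bp.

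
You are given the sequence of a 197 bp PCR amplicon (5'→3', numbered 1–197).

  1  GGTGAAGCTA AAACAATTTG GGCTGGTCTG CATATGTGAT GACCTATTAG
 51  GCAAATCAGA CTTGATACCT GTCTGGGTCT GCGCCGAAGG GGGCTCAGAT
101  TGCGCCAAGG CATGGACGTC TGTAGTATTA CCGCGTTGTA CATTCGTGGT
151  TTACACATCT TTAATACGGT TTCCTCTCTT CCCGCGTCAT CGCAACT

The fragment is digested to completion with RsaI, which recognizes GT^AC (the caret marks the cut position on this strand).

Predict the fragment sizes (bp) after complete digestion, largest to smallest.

139, 58 bp

The RsaI site (GTAC) starts at position 138.
RsaI cuts after base 2 of each site, so after position 139.
Linear molecule, 1 cut → 2 fragments:
  1–139 → 139 bp
  140–197 → 58 bp
Sorted largest to smallest: 139, 58 bp.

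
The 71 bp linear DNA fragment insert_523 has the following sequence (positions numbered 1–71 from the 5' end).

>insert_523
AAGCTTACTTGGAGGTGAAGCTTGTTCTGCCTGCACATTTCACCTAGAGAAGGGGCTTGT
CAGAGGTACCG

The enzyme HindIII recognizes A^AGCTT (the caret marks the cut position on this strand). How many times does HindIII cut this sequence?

2

AAGCTT occurs starting at positions 1, 18.
HindIII cuts at 2 sites.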